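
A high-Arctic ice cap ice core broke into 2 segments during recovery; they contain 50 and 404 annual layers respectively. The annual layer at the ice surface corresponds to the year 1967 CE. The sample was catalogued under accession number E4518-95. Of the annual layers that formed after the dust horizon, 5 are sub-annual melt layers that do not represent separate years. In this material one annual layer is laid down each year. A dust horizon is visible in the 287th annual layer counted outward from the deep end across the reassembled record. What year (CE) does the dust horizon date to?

1805 CE

Total annual layers = 50 + 404 = 454.
Between annual layer 287 and the ice surface there are 454 − 287 = 167 annual layers.
Removing the 5 false annual layers leaves 167 − 5 = 162 true annual layers beyond the dust horizon.
1967 − 162 = 1805 CE.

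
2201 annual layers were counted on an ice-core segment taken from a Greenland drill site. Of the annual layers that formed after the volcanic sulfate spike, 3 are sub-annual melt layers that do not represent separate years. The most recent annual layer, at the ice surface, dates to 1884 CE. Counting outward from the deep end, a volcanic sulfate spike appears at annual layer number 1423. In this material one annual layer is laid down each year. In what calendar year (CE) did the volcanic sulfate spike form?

Between annual layer 1423 and the ice surface there are 2201 − 1423 = 778 annual layers.
Excluding 3 false annual layers: 778 − 3 = 775.
The annual layer at the ice surface is 1884 CE, so the volcanic sulfate spike dates to 1884 − 775 = 1109 CE.

1109 CE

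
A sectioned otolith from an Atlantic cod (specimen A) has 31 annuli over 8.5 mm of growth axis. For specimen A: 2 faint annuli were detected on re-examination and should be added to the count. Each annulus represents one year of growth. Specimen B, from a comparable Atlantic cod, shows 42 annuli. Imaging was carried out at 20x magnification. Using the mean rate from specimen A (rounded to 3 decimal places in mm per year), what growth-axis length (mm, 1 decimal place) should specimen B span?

10.8 mm

Specimen A: adjusted count: 31 + 2 = 33 annuli.
A: Extension rate ≈ 8.5 / 33 = 0.258 mm/yr.
Length of B = 0.258 × 42 = 10.8 mm.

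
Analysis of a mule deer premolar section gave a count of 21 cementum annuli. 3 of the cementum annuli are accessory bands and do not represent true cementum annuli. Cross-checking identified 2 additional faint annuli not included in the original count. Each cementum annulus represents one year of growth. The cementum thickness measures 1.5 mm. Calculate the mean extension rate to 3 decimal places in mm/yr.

True cementum annulus count = 21 − 3 + 2 = 20.
Mean rate = 1.5 mm / 20 years ≈ 0.075 mm/yr.

0.075 mm/yr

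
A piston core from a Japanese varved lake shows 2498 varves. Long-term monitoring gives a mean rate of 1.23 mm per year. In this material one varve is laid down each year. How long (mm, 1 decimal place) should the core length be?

3072.5 mm

The record spans 2498 years at 1.23 mm per year.
2498 years at 1.23 mm/year gives 1.23 × 2498 = 3072.5 mm.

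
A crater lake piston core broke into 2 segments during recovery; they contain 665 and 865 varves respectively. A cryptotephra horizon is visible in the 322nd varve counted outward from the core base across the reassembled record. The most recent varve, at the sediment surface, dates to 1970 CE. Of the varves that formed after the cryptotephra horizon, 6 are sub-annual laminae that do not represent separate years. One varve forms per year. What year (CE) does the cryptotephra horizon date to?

Total varves = 665 + 865 = 1530.
The cryptotephra horizon sits at varve 322 from the core base, so 1530 − 322 = 1208 varves formed after it.
Removing the 6 false varves leaves 1208 − 6 = 1202 true varves beyond the cryptotephra horizon.
1970 − 1202 = 768 CE.

768 CE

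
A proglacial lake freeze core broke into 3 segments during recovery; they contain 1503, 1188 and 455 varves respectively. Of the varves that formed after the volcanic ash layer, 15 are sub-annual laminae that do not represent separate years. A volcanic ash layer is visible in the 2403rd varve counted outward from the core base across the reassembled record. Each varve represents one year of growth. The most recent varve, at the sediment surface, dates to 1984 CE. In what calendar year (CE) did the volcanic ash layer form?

1256 CE

Total varves = 1503 + 1188 + 455 = 3146.
3146 − 2403 = 743 varves lie beyond the volcanic ash layer toward the sediment surface.
Excluding 15 false varves: 743 − 15 = 728.
The varve at the sediment surface is 1984 CE, so the volcanic ash layer dates to 1984 − 728 = 1256 CE.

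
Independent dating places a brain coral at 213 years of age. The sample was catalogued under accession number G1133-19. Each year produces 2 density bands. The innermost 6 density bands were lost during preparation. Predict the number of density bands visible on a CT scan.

Expected density bands: 213 × 2 = 426.
Less the 6 uncaptured density bands: 426 − 6 = 420.

420 density bands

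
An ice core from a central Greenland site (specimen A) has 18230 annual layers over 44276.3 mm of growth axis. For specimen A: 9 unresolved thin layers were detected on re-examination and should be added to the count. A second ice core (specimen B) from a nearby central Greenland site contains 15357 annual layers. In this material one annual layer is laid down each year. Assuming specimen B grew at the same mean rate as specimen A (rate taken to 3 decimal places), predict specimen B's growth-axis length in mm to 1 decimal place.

37286.8 mm

Specimen A: after corrections the count is 18230 + 9 = 18239 annual layers.
A: 44276.3 mm over 18239 years gives 44276.3 / 18239 ≈ 2.428 mm/yr.
B's length ≈ 2.428 × 15357 = 37286.8 mm.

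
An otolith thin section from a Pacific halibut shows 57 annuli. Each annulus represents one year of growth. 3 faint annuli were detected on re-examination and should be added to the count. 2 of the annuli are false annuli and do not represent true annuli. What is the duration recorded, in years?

58 yr

After corrections the count is 57 − 2 + 3 = 58 annuli.
At one annulus per year, that is 58 years.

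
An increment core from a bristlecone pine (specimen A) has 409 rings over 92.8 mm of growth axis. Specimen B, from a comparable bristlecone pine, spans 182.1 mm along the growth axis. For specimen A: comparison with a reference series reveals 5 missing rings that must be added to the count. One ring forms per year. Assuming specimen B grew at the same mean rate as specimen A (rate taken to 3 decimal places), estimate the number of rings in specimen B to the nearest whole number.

813 rings

Specimen A: true ring count = 409 + 5 = 414.
A: Mean rate = 92.8 mm / 414 years ≈ 0.224 mm/yr.
Specimen B: 182.1 mm / 0.224 mm per year = 812.95 years ≈ 813 rings.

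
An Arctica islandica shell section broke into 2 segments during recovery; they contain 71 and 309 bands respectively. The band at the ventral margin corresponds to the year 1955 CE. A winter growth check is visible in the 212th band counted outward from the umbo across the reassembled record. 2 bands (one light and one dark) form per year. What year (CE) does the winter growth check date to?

Total bands = 71 + 309 = 380.
380 − 212 = 168 bands lie beyond the winter growth check toward the ventral margin.
168 bands at 2 per year is 168 / 2 = 84 years.
Counting back 84 years from 1955 CE places the winter growth check in 1955 − 84 = 1871 CE.

1871 CE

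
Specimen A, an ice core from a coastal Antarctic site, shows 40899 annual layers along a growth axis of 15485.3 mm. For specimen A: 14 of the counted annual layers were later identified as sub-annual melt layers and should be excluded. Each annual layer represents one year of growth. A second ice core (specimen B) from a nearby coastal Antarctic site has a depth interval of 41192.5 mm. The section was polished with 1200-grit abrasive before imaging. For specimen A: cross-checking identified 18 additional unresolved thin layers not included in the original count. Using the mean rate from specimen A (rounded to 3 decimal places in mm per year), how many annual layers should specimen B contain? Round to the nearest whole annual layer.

108687 annual layers

Specimen A: adjusted count: 40899 − 14 + 18 = 40903 annual layers.
A: Mean rate = 15485.3 mm / 40903 years ≈ 0.379 mm/year.
For B, 41192.5 / 0.379 = 108687.34 years ≈ 108687 annual layers.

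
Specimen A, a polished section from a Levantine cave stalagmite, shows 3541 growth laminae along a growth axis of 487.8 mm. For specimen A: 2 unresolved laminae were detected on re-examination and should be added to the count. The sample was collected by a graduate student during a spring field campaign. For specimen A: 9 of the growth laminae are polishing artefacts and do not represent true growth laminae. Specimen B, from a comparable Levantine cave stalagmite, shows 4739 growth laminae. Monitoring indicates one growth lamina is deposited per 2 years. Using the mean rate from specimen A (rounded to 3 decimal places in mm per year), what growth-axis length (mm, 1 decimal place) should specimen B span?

Specimen A: adjusted count: 3541 − 9 + 2 = 3534 growth laminae.
Specimen A: multiplying by 2 years per growth lamina: 3534 × 2 = 7068 years.
A: Mean rate = 487.8 mm / 7068 years ≈ 0.069 mm per year.
Specimen B: at 2 years per growth lamina, 4739 × 2 = 9478 years. Length of B = 0.069 × 9478 = 654.0 mm.

654.0 mm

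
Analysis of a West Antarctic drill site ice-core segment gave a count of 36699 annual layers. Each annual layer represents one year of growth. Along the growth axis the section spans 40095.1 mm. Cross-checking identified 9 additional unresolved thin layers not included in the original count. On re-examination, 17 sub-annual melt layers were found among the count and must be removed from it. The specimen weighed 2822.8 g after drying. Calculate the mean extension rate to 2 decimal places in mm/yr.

Adjusted count: 36699 − 17 + 9 = 36691 annual layers.
Extension rate ≈ 40095.1 / 36691 = 1.09 mm/yr.

1.09 mm/yr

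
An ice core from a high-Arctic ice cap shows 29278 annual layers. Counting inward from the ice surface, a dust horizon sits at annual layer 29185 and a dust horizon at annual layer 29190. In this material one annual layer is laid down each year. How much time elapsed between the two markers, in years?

5 years

The two markers are separated by 29190 − 29185 = 5 annual layers.
One annual layer per year makes the interval 5 years.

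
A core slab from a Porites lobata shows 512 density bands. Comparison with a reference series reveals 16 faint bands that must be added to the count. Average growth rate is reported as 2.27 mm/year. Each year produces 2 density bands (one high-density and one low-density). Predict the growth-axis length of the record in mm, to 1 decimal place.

599.3 mm

True density band count = 512 + 16 = 528.
Dividing by 2 density bands per year: 528 / 2 = 264 years.
Predicted length = 2.27 mm/year × 264 years = 599.3 mm.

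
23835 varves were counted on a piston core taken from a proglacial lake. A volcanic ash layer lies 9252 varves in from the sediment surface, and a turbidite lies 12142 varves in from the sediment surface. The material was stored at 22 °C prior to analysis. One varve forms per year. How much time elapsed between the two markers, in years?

Separation: 12142 − 9252 = 2890 varves.
At one varve per year, 2890 years elapsed between them.

2890 years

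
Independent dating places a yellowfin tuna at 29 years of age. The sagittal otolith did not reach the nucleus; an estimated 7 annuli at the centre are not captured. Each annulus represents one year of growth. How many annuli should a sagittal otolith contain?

22 annuli

At one annulus per year, 29 years correspond to 29 annuli.
29 − 7 missed = 22 annuli expected in the prepared section.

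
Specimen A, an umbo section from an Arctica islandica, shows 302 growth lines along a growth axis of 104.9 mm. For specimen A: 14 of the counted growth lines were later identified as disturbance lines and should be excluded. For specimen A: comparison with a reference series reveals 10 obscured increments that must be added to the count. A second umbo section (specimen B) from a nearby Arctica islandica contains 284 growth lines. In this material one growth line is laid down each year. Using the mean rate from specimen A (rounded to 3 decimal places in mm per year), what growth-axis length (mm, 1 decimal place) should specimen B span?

100.0 mm

Specimen A: correcting the raw count gives 302 − 14 + 10 = 298 true growth lines.
A: Mean rate = 104.9 mm / 298 years ≈ 0.352 mm/yr.
Length of B = 0.352 × 284 = 100.0 mm.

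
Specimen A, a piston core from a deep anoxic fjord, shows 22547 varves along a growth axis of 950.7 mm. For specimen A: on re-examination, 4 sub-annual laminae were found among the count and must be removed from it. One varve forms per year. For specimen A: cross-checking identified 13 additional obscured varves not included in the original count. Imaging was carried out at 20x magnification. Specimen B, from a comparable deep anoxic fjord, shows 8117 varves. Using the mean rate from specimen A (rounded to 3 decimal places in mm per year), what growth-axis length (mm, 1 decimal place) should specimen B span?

340.9 mm

Specimen A: after corrections the count is 22547 − 4 + 13 = 22556 varves.
A: 950.7 mm over 22556 years gives 950.7 / 22556 ≈ 0.042 mm per year.
For B, 0.042 mm/year × 8117 years = 340.9 mm.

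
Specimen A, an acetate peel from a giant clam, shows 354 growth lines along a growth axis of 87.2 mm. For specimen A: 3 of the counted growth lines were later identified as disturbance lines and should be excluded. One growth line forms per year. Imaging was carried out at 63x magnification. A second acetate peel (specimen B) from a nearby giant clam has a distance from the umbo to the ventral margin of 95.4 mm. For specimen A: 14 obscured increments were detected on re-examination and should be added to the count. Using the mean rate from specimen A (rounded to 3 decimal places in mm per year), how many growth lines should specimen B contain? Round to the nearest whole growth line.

399 growth lines

Specimen A: correcting the raw count gives 354 − 3 + 14 = 365 true growth lines.
A: Extension rate ≈ 87.2 / 365 = 0.239 mm/yr.
For B, 95.4 / 0.239 = 399.16 years ≈ 399 growth lines.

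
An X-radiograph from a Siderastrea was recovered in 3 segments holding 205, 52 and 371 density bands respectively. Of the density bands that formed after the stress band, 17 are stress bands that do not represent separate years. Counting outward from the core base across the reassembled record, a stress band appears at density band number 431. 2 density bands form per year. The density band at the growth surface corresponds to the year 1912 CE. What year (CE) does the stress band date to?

Total density bands = 205 + 52 + 371 = 628.
Between density band 431 and the growth surface there are 628 − 431 = 197 density bands.
Removing the 17 false density bands leaves 197 − 17 = 180 true density bands beyond the stress band.
Dividing by 2 density bands per year: 180 / 2 = 90 years.
Counting back 90 years from 1912 CE places the stress band in 1912 − 90 = 1822 CE.

1822 CE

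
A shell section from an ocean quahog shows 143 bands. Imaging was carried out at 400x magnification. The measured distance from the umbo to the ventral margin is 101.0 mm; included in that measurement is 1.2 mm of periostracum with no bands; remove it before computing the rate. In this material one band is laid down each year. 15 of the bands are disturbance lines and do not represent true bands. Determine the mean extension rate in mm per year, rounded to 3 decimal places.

Correcting the raw count gives 143 − 15 = 128 true bands.
The growth record spans 101.0 − 1.2 = 99.8 mm.
Mean rate = 99.8 mm / 128 years ≈ 0.780 mm per year.

0.780 mm per year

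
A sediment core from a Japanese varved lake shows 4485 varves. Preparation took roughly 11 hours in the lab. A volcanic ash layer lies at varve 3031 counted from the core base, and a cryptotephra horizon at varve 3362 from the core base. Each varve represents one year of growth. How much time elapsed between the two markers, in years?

Separation: 3362 − 3031 = 331 varves.
At one varve per year, 331 years elapsed between them.

331 yr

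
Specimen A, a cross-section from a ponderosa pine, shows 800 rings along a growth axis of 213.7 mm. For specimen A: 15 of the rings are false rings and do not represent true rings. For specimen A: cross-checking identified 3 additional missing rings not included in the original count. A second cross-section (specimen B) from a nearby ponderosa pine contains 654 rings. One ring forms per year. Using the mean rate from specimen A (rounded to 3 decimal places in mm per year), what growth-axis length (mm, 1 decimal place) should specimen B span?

177.2 mm

Specimen A: adjusted count: 800 − 15 + 3 = 788 rings.
A: Mean rate = 213.7 mm / 788 years ≈ 0.271 mm/year.
B's length ≈ 0.271 × 654 = 177.2 mm.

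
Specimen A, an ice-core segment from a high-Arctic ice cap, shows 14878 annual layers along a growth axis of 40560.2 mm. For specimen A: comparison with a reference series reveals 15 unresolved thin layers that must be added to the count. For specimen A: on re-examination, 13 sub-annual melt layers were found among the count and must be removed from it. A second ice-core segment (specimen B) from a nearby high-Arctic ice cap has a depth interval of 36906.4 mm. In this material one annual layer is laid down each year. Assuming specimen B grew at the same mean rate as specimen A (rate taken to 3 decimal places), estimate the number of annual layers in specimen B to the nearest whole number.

13539 annual layers

Specimen A: correcting the raw count gives 14878 − 13 + 15 = 14880 true annual layers.
A: Mean rate = 40560.2 mm / 14880 years ≈ 2.726 mm/yr.
B spans 36906.4 / 2.726 = 13538.66 years ≈ 13539 annual layers.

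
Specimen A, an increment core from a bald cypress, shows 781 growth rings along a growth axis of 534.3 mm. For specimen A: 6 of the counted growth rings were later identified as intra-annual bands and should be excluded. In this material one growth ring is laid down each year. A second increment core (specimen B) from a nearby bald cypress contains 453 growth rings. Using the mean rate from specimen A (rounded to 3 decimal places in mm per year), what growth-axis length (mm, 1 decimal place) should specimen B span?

312.1 mm

Specimen A: true growth ring count = 781 − 6 = 775.
A: Extension rate ≈ 534.3 / 775 = 0.689 mm/year.
For B, 0.689 mm/year × 453 years = 312.1 mm.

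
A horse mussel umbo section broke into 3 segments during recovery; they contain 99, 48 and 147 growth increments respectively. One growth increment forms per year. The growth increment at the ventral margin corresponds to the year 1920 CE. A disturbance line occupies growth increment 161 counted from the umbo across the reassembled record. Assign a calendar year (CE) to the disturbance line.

1787 CE

Total growth increments = 99 + 48 + 147 = 294.
294 − 161 = 133 growth increments lie beyond the disturbance line toward the ventral margin.
The growth increment at the ventral margin is 1920 CE, so the disturbance line dates to 1920 − 133 = 1787 CE.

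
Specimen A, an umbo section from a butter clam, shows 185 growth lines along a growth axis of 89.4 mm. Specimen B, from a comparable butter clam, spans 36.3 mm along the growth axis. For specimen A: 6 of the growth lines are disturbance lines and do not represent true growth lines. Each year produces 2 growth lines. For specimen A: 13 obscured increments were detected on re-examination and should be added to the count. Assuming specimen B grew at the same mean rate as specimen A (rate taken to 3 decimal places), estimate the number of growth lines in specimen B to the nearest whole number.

78 growth lines

Specimen A: correcting the raw count gives 185 − 6 + 13 = 192 true growth lines.
Specimen A: dividing by 2 growth lines per year: 192 / 2 = 96 years.
A: Extension rate ≈ 89.4 / 96 = 0.931 mm/year.
B spans 36.3 / 0.931 = 38.99 years; at 2 growth lines per year that is 38.99 × 2 ≈ 78 growth lines.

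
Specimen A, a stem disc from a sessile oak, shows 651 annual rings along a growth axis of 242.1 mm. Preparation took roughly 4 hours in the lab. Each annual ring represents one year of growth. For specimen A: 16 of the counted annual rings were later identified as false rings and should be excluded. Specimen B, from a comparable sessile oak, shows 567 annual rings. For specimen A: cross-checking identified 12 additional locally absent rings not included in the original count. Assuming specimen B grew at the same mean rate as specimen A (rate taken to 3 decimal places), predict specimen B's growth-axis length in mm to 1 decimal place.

Specimen A: correcting the raw count gives 651 − 16 + 12 = 647 true annual rings.
A: 242.1 mm over 647 years gives 242.1 / 647 ≈ 0.374 mm/year.
B's length ≈ 0.374 × 567 = 212.1 mm.

212.1 mm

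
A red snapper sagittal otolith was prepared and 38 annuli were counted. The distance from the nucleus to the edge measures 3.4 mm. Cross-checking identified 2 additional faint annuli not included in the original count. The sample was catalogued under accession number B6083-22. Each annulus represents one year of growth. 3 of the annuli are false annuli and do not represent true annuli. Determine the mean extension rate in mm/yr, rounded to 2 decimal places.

Adjusted count: 38 − 3 + 2 = 37 annuli.
Mean rate = 3.4 mm / 37 years ≈ 0.09 mm/yr.

0.09 mm/yr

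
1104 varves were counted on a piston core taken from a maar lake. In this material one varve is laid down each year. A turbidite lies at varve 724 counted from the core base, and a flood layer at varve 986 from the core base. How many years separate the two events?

The two markers are separated by 986 − 724 = 262 varves.
That is 262 years at one varve per year.

262 years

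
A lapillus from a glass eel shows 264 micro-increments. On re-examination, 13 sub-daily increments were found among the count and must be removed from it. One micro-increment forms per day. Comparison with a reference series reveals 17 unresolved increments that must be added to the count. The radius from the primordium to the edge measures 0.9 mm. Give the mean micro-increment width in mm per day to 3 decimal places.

True micro-increment count = 264 − 13 + 17 = 268.
Mean rate = 0.9 mm / 268 days ≈ 0.003 mm per day.

0.003 mm per day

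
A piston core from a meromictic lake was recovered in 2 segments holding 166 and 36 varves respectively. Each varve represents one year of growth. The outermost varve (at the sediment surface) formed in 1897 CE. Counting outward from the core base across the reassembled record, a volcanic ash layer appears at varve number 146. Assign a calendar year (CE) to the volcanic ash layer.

1841 CE

Total varves = 166 + 36 = 202.
The volcanic ash layer sits at varve 146 from the core base, so 202 − 146 = 56 varves formed after it.
1897 − 56 = 1841 CE.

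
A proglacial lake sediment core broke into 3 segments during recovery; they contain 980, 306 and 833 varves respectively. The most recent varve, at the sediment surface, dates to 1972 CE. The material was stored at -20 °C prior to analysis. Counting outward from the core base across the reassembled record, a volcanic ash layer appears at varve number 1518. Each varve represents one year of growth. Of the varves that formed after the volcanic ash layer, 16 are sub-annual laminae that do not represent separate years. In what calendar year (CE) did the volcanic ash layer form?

Total varves = 980 + 306 + 833 = 2119.
2119 − 1518 = 601 varves lie beyond the volcanic ash layer toward the sediment surface.
Excluding 16 false varves: 601 − 16 = 585.
Counting back 585 years from 1972 CE places the volcanic ash layer in 1972 − 585 = 1387 CE.

1387 CE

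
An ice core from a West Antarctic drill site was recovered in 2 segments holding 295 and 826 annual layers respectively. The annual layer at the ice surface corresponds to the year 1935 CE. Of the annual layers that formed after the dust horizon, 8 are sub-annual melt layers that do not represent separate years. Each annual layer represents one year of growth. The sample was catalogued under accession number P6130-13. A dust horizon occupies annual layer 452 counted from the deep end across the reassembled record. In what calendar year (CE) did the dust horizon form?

Total annual layers = 295 + 826 = 1121.
The dust horizon sits at annual layer 452 from the deep end, so 1121 − 452 = 669 annual layers formed after it.
Excluding 8 false annual layers: 669 − 8 = 661.
The annual layer at the ice surface is 1935 CE, so the dust horizon dates to 1935 − 661 = 1274 CE.

1274 CE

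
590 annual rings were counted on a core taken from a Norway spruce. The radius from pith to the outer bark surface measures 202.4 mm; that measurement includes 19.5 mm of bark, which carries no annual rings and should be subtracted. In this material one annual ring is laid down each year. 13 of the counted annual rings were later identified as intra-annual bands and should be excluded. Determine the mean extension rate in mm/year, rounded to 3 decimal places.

0.317 mm/year

Correcting the raw count gives 590 − 13 = 577 true annual rings.
The growth record spans 202.4 − 19.5 = 182.9 mm.
182.9 mm over 577 years gives 182.9 / 577 ≈ 0.317 mm/year.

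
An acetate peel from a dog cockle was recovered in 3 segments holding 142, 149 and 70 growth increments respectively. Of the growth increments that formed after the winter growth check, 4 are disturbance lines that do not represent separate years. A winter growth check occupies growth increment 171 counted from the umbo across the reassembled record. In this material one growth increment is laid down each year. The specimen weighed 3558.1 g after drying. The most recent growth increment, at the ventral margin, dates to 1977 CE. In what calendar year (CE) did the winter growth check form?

1791 CE

Total growth increments = 142 + 149 + 70 = 361.
The winter growth check sits at growth increment 171 from the umbo, so 361 − 171 = 190 growth increments formed after it.
Excluding 4 false growth increments: 190 − 4 = 186.
Counting back 186 years from 1977 CE places the winter growth check in 1977 − 186 = 1791 CE.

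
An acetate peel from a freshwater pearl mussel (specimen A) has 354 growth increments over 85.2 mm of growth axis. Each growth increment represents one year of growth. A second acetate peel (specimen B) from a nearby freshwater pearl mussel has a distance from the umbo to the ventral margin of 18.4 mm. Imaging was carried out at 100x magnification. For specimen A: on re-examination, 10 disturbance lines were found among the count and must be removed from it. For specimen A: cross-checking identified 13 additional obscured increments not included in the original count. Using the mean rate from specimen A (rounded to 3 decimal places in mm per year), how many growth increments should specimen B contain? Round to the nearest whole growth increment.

Specimen A: true growth increment count = 354 − 10 + 13 = 357.
A: 85.2 mm over 357 years gives 85.2 / 357 ≈ 0.239 mm/yr.
For B, 18.4 / 0.239 = 76.99 years ≈ 77 growth increments.

77 growth increments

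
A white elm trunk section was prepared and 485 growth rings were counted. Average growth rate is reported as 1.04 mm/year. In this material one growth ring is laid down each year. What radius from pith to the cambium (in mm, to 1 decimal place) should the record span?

504.4 mm

The record spans 485 years at 1.04 mm per year.
Length ≈ 1.04 × 485 = 504.4 mm.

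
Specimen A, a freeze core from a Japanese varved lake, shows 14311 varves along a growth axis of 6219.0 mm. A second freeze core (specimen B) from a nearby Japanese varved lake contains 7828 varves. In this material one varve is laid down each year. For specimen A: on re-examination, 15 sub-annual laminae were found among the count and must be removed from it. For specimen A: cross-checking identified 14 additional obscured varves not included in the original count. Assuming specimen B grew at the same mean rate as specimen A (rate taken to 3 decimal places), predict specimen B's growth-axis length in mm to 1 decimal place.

3405.2 mm

Specimen A: after corrections the count is 14311 − 15 + 14 = 14310 varves.
A: 6219.0 mm over 14310 years gives 6219.0 / 14310 ≈ 0.435 mm per year.
Length of B = 0.435 × 7828 = 3405.2 mm.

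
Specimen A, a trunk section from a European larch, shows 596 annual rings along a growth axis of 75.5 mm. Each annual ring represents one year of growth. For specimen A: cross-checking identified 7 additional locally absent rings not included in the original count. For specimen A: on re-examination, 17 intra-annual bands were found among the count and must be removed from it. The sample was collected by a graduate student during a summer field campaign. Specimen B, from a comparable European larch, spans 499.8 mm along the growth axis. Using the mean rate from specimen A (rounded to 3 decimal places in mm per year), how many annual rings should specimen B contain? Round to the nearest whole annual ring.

3874 annual rings

Specimen A: adjusted count: 596 − 17 + 7 = 586 annual rings.
A: 75.5 mm over 586 years gives 75.5 / 586 ≈ 0.129 mm/yr.
For B, 499.8 / 0.129 = 3874.42 years ≈ 3874 annual rings.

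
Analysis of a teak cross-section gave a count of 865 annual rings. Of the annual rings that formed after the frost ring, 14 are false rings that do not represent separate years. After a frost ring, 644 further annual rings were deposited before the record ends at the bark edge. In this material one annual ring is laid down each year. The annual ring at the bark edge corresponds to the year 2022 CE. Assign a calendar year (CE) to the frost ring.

1392 CE

644 annual rings post-date the frost ring.
644 − 14 false = 630 true annual rings after the frost ring.
The annual ring at the bark edge is 2022 CE, so the frost ring dates to 2022 − 630 = 1392 CE.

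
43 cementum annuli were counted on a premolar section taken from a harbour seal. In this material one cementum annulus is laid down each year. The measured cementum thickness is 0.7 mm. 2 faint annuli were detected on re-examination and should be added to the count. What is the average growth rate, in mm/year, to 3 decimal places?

0.016 mm/year

After corrections the count is 43 + 2 = 45 cementum annuli.
Mean rate = 0.7 mm / 45 years ≈ 0.016 mm/year.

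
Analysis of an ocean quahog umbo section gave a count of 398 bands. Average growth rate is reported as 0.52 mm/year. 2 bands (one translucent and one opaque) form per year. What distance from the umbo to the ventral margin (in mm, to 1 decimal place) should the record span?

103.5 mm

398 bands at 2 per year is 398 / 2 = 199 years.
Length ≈ 0.52 × 199 = 103.5 mm.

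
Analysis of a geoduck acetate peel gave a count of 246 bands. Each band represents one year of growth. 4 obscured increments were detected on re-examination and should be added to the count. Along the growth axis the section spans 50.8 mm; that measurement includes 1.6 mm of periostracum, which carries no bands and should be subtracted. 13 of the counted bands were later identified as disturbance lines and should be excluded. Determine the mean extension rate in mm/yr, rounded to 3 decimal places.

0.208 mm/yr

Correcting the raw count gives 246 − 13 + 4 = 237 true bands.
Removing the 1.6 mm offcut leaves 50.8 − 1.6 = 49.2 mm.
Mean rate = 49.2 mm / 237 years ≈ 0.208 mm/yr.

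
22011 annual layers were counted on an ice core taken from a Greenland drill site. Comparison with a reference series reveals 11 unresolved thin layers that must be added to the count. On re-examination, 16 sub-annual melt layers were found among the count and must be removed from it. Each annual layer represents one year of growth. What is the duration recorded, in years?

22006 yr

After corrections the count is 22011 − 16 + 11 = 22006 annual layers.
At one annual layer per year, that is 22006 years.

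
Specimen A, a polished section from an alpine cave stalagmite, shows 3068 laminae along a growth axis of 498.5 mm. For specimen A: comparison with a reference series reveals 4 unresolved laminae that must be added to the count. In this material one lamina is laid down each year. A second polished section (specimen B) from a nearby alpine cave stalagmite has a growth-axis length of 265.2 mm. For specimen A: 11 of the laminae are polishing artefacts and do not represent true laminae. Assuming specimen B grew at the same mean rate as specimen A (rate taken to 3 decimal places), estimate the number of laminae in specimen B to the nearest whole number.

1627 laminae

Specimen A: correcting the raw count gives 3068 − 11 + 4 = 3061 true laminae.
A: 498.5 mm over 3061 years gives 498.5 / 3061 ≈ 0.163 mm/yr.
B spans 265.2 / 0.163 = 1626.99 years ≈ 1627 laminae.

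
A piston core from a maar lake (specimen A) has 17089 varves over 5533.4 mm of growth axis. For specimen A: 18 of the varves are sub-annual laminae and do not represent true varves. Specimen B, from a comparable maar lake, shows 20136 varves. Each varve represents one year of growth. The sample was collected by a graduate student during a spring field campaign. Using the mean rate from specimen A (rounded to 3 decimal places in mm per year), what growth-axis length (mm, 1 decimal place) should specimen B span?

Specimen A: after corrections the count is 17089 − 18 = 17071 varves.
A: 5533.4 mm over 17071 years gives 5533.4 / 17071 ≈ 0.324 mm/yr.
B's length ≈ 0.324 × 20136 = 6524.1 mm.

6524.1 mm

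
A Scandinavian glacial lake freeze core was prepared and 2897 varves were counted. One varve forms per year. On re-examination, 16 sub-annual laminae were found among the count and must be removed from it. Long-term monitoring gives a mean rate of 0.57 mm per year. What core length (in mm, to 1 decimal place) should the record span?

1642.2 mm

Correcting the raw count gives 2897 − 16 = 2881 true varves.
Predicted length = 0.57 mm/year × 2881 years = 1642.2 mm.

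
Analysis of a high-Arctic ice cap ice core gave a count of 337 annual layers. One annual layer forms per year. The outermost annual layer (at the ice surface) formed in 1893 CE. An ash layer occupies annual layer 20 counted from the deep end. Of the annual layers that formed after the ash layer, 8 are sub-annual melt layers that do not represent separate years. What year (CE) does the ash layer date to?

The ash layer sits at annual layer 20 from the deep end, so 337 − 20 = 317 annual layers formed after it.
Removing the 8 false annual layers leaves 317 − 8 = 309 true annual layers beyond the ash layer.
Counting back 309 years from 1893 CE places the ash layer in 1893 − 309 = 1584 CE.

1584 CE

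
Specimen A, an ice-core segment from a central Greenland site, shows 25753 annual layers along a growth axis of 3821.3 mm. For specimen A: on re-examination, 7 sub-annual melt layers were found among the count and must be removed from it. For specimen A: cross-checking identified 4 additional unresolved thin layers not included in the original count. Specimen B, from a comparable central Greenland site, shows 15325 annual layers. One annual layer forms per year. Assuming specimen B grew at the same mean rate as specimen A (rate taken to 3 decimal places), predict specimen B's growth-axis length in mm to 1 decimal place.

2268.1 mm

Specimen A: true annual layer count = 25753 − 7 + 4 = 25750.
A: Mean rate = 3821.3 mm / 25750 years ≈ 0.148 mm/yr.
Length of B = 0.148 × 15325 = 2268.1 mm.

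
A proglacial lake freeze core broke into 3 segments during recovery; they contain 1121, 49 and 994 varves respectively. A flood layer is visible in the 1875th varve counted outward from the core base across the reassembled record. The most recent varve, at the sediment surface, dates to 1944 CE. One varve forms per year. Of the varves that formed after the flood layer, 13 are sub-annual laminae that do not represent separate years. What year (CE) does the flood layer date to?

Total varves = 1121 + 49 + 994 = 2164.
Between varve 1875 and the sediment surface there are 2164 − 1875 = 289 varves.
289 − 13 false = 276 true varves after the flood layer.
The varve at the sediment surface is 1944 CE, so the flood layer dates to 1944 − 276 = 1668 CE.

1668 CE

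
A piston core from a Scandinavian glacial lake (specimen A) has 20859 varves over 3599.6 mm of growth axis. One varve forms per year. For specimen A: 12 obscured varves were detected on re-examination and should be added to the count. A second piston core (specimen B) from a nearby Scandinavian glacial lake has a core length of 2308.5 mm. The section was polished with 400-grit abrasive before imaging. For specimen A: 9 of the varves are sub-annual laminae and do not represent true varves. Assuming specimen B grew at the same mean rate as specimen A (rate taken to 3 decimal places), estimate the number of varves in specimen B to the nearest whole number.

Specimen A: adjusted count: 20859 − 9 + 12 = 20862 varves.
A: 3599.6 mm over 20862 years gives 3599.6 / 20862 ≈ 0.173 mm/yr.
For B, 2308.5 / 0.173 = 13343.93 years ≈ 13344 varves.

13344 varves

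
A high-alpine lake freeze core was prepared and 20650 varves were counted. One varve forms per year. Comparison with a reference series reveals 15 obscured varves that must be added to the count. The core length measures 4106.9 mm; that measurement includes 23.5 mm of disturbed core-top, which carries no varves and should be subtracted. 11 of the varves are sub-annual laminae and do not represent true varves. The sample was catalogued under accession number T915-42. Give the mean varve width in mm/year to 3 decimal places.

0.198 mm/year

Correcting the raw count gives 20650 − 11 + 15 = 20654 true varves.
Net length = 4106.9 − 23.5 = 4083.4 mm.
4083.4 mm over 20654 years gives 4083.4 / 20654 ≈ 0.198 mm/year.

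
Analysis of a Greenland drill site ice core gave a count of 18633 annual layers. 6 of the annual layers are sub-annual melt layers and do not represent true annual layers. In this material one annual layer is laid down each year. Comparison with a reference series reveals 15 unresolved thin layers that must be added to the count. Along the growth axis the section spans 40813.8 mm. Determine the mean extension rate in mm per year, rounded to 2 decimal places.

Adjusted count: 18633 − 6 + 15 = 18642 annual layers.
Extension rate ≈ 40813.8 / 18642 = 2.19 mm per year.

2.19 mm per year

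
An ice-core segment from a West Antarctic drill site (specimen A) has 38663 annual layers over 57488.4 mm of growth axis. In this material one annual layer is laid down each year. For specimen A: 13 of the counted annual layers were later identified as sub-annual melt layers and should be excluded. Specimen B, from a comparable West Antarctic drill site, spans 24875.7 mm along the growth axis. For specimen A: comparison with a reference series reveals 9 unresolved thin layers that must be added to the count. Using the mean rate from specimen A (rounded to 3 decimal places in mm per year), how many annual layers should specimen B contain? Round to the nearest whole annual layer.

Specimen A: true annual layer count = 38663 − 13 + 9 = 38659.
A: Mean rate = 57488.4 mm / 38659 years ≈ 1.487 mm/yr.
B spans 24875.7 / 1.487 = 16728.78 years ≈ 16729 annual layers.

16729 annual layers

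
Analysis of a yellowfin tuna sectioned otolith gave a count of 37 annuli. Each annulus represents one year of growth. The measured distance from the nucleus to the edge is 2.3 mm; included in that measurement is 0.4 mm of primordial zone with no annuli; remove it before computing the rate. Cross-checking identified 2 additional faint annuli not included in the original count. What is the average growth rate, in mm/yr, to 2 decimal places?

Correcting the raw count gives 37 + 2 = 39 true annuli.
Removing the 0.4 mm offcut leaves 2.3 − 0.4 = 1.9 mm.
1.9 mm over 39 years gives 1.9 / 39 ≈ 0.05 mm/yr.

0.05 mm/yr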